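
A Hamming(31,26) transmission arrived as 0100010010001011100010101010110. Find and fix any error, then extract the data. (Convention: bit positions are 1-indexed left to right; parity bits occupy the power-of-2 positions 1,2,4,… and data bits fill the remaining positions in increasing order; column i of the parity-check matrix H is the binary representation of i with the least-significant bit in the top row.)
Syndrome s = H · r^T (mod 2), r = 0100010010001011100010101010110:
  s[0] = (1010101010101010101010101010101)·(0100010010001011100010101010110) mod 2 = 0+0+0+0+0+0+0+0+1+0+0+0+1+0+1+0+1+0+0+0+1+0+1+0+1+0+1+0+1+0+0 mod 2 = 1
  s[1] = (0110011001100110011001100110011)·(0100010010001011100010101010110) mod 2 = 0+1+0+0+0+1+0+0+0+0+0+0+0+0+1+0+0+0+0+0+0+0+1+0+0+0+1+0+0+1+0 mod 2 = 0
  s[2] = (0001111000011110000111100001111)·(0100010010001011100010101010110) mod 2 = 0+0+0+0+0+1+0+0+0+0+0+0+1+0+1+0+0+0+0+0+1+0+1+0+0+0+0+0+1+1+0 mod 2 = 1
  s[3] = (0000000111111110000000011111111)·(0100010010001011100010101010110) mod 2 = 0+0+0+0+0+0+0+0+1+0+0+0+1+0+1+0+0+0+0+0+0+0+0+0+1+0+1+0+1+1+0 mod 2 = 1
  s[4] = (0000000000000001111111111111111)·(0100010010001011100010101010110) mod 2 = 0+0+0+0+0+0+0+0+0+0+0+0+0+0+0+1+1+0+0+0+1+0+1+0+1+0+1+0+1+1+0 mod 2 = 0
Syndrome = 10110
Column 13 of H equals this syndrome → error at bit 13 (1-indexed).
Flip bit 13: 0100010010001011100010101010110 → 0100010010000011100010101010110
Extract data bits at positions {3,5,6,7,9,10,11,12,13,14,15,17,18,19,20,21,22,23,24,25,26,27,28,29,30,31}: 00101000001100010101010110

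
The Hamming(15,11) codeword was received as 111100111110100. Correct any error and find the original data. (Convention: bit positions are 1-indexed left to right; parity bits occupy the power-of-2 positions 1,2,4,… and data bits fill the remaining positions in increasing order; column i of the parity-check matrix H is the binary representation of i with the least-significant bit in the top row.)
Syndrome s = H · r^T (mod 2), r = 111100111110100:
  s[0] = (101010101010101)·(111100111110100) mod 2 = 1+0+1+0+0+0+1+0+1+0+1+0+1+0+0 mod 2 = 0
  s[1] = (011001100110011)·(111100111110100) mod 2 = 0+1+1+0+0+0+1+0+0+1+1+0+0+0+0 mod 2 = 1
  s[2] = (000111100001111)·(111100111110100) mod 2 = 0+0+0+1+0+0+1+0+0+0+0+0+1+0+0 mod 2 = 1
  s[3] = (000000011111111)·(111100111110100) mod 2 = 0+0+0+0+0+0+0+1+1+1+1+0+1+0+0 mod 2 = 1
Syndrome = 0111
Column 14 of H equals this syndrome → error at bit 14 (1-indexed).
Flip bit 14: 111100111110100 → 111100111110110
Extract data bits at positions {3,5,6,7,9,10,11,12,13,14,15}: 10011110110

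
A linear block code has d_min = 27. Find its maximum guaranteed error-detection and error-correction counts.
(a) Detection requires d_min ≥ e+1, so e ≤ d_min − 1 = 26.
(b) Correction requires d_min ≥ 2t+1, so t ≤ ⌊(d_min − 1)/2⌋ = ⌊26/2⌋ = 13.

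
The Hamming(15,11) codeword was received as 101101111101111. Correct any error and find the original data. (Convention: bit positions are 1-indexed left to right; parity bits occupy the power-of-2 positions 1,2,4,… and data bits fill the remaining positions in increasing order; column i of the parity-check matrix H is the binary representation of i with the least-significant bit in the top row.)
Syndrome s = H · r^T (mod 2), r = 101101111101111:
  s[0] = (101010101010101)·(101101111101111) mod 2 = 1+0+1+0+0+0+1+0+1+0+0+0+1+0+1 mod 2 = 0
  s[1] = (011001100110011)·(101101111101111) mod 2 = 0+0+1+0+0+1+1+0+0+1+0+0+0+1+1 mod 2 = 0
  s[2] = (000111100001111)·(101101111101111) mod 2 = 0+0+0+1+0+1+1+0+0+0+0+1+1+1+1 mod 2 = 1
  s[3] = (000000011111111)·(101101111101111) mod 2 = 0+0+0+0+0+0+0+1+1+1+0+1+1+1+1 mod 2 = 1
Syndrome = 0011
Column 12 of H equals this syndrome → error at bit 12 (1-indexed).
Flip bit 12: 101101111101111 → 101101111100111
Extract data bits at positions {3,5,6,7,9,10,11,12,13,14,15}: 10111100111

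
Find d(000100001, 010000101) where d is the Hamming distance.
XOR = 010100100, count of 1s = 3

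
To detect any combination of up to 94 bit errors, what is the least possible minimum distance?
Detecting e errors requires d_min ≥ e + 1 = 94 + 1 = 95.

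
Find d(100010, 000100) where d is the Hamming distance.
XOR = 100110, count of 1s = 3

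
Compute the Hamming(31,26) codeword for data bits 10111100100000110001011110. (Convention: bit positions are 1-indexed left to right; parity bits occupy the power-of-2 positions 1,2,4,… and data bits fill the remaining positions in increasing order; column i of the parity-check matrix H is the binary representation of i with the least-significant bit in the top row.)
Codeword c = d · G (mod 2), d = 10111100100000110001011110:
  c[0] = d·G[:,0] = (10111100100000110001011110)·(11011010101101010101010101) mod 2 = 1+0+0+1+1+0+0+0+1+0+0+0+0+0+0+1+0+0+0+1+0+1+0+1+0+0 mod 2 = 0
  c[1] = d·G[:,1] = (10111100100000110001011110)·(10110110011011001100110011) mod 2 = 1+0+1+1+0+1+0+0+0+0+0+0+0+0+0+0+0+0+0+0+0+1+0+0+1+0 mod 2 = 0
  c[2] = d·G[:,2] = (10111100100000110001011110)·(10000000000000000000000000) mod 2 = 1+0+0+0+0+0+0+0+0+0+0+0+0+0+0+0+0+0+0+0+0+0+0+0+0+0 mod 2 = 1
  c[3] = d·G[:,3] = (10111100100000110001011110)·(01110001111000111100001111) mod 2 = 0+0+1+1+0+0+0+0+1+0+0+0+0+0+1+1+0+0+0+0+0+0+1+1+1+0 mod 2 = 0
  c[4] = d·G[:,4] = (10111100100000110001011110)·(01000000000000000000000000) mod 2 = 0+0+0+0+0+0+0+0+0+0+0+0+0+0+0+0+0+0+0+0+0+0+0+0+0+0 mod 2 = 0
  c[5] = d·G[:,5] = (10111100100000110001011110)·(00100000000000000000000000) mod 2 = 0+0+1+0+0+0+0+0+0+0+0+0+0+0+0+0+0+0+0+0+0+0+0+0+0+0 mod 2 = 1
  c[6] = d·G[:,6] = (10111100100000110001011110)·(00010000000000000000000000) mod 2 = 0+0+0+1+0+0+0+0+0+0+0+0+0+0+0+0+0+0+0+0+0+0+0+0+0+0 mod 2 = 1
  c[7] = d·G[:,7] = (10111100100000110001011110)·(00001111111000000011111111) mod 2 = 0+0+0+0+1+1+0+0+1+0+0+0+0+0+0+0+0+0+0+1+0+1+1+1+1+0 mod 2 = 0
  c[8] = d·G[:,8] = (10111100100000110001011110)·(00001000000000000000000000) mod 2 = 0+0+0+0+1+0+0+0+0+0+0+0+0+0+0+0+0+0+0+0+0+0+0+0+0+0 mod 2 = 1
  c[9] = d·G[:,9] = (10111100100000110001011110)·(00000100000000000000000000) mod 2 = 0+0+0+0+0+1+0+0+0+0+0+0+0+0+0+0+0+0+0+0+0+0+0+0+0+0 mod 2 = 1
  c[10] = d·G[:,10] = (10111100100000110001011110)·(00000010000000000000000000) mod 2 = 0+0+0+0+0+0+0+0+0+0+0+0+0+0+0+0+0+0+0+0+0+0+0+0+0+0 mod 2 = 0
  c[11] = d·G[:,11] = (10111100100000110001011110)·(00000001000000000000000000) mod 2 = 0+0+0+0+0+0+0+0+0+0+0+0+0+0+0+0+0+0+0+0+0+0+0+0+0+0 mod 2 = 0
  c[12] = d·G[:,12] = (10111100100000110001011110)·(00000000100000000000000000) mod 2 = 0+0+0+0+0+0+0+0+1+0+0+0+0+0+0+0+0+0+0+0+0+0+0+0+0+0 mod 2 = 1
  c[13] = d·G[:,13] = (10111100100000110001011110)·(00000000010000000000000000) mod 2 = 0+0+0+0+0+0+0+0+0+0+0+0+0+0+0+0+0+0+0+0+0+0+0+0+0+0 mod 2 = 0
  c[14] = d·G[:,14] = (10111100100000110001011110)·(00000000001000000000000000) mod 2 = 0+0+0+0+0+0+0+0+0+0+0+0+0+0+0+0+0+0+0+0+0+0+0+0+0+0 mod 2 = 0
  c[15] = d·G[:,15] = (10111100100000110001011110)·(00000000000111111111111111) mod 2 = 0+0+0+0+0+0+0+0+0+0+0+0+0+0+1+1+0+0+0+1+0+1+1+1+1+0 mod 2 = 1
  c[16] = d·G[:,16] = (10111100100000110001011110)·(00000000000100000000000000) mod 2 = 0+0+0+0+0+0+0+0+0+0+0+0+0+0+0+0+0+0+0+0+0+0+0+0+0+0 mod 2 = 0
  c[17] = d·G[:,17] = (10111100100000110001011110)·(00000000000010000000000000) mod 2 = 0+0+0+0+0+0+0+0+0+0+0+0+0+0+0+0+0+0+0+0+0+0+0+0+0+0 mod 2 = 0
  c[18] = d·G[:,18] = (10111100100000110001011110)·(00000000000001000000000000) mod 2 = 0+0+0+0+0+0+0+0+0+0+0+0+0+0+0+0+0+0+0+0+0+0+0+0+0+0 mod 2 = 0
  c[19] = d·G[:,19] = (10111100100000110001011110)·(00000000000000100000000000) mod 2 = 0+0+0+0+0+0+0+0+0+0+0+0+0+0+1+0+0+0+0+0+0+0+0+0+0+0 mod 2 = 1
  c[20] = d·G[:,20] = (10111100100000110001011110)·(00000000000000010000000000) mod 2 = 0+0+0+0+0+0+0+0+0+0+0+0+0+0+0+1+0+0+0+0+0+0+0+0+0+0 mod 2 = 1
  c[21] = d·G[:,21] = (10111100100000110001011110)·(00000000000000001000000000) mod 2 = 0+0+0+0+0+0+0+0+0+0+0+0+0+0+0+0+0+0+0+0+0+0+0+0+0+0 mod 2 = 0
  c[22] = d·G[:,22] = (10111100100000110001011110)·(00000000000000000100000000) mod 2 = 0+0+0+0+0+0+0+0+0+0+0+0+0+0+0+0+0+0+0+0+0+0+0+0+0+0 mod 2 = 0
  c[23] = d·G[:,23] = (10111100100000110001011110)·(00000000000000000010000000) mod 2 = 0+0+0+0+0+0+0+0+0+0+0+0+0+0+0+0+0+0+0+0+0+0+0+0+0+0 mod 2 = 0
  c[24] = d·G[:,24] = (10111100100000110001011110)·(00000000000000000001000000) mod 2 = 0+0+0+0+0+0+0+0+0+0+0+0+0+0+0+0+0+0+0+1+0+0+0+0+0+0 mod 2 = 1
  c[25] = d·G[:,25] = (10111100100000110001011110)·(00000000000000000000100000) mod 2 = 0+0+0+0+0+0+0+0+0+0+0+0+0+0+0+0+0+0+0+0+0+0+0+0+0+0 mod 2 = 0
  c[26] = d·G[:,26] = (10111100100000110001011110)·(00000000000000000000010000) mod 2 = 0+0+0+0+0+0+0+0+0+0+0+0+0+0+0+0+0+0+0+0+0+1+0+0+0+0 mod 2 = 1
  c[27] = d·G[:,27] = (10111100100000110001011110)·(00000000000000000000001000) mod 2 = 0+0+0+0+0+0+0+0+0+0+0+0+0+0+0+0+0+0+0+0+0+0+1+0+0+0 mod 2 = 1
  c[28] = d·G[:,28] = (10111100100000110001011110)·(00000000000000000000000100) mod 2 = 0+0+0+0+0+0+0+0+0+0+0+0+0+0+0+0+0+0+0+0+0+0+0+1+0+0 mod 2 = 1
  c[29] = d·G[:,29] = (10111100100000110001011110)·(00000000000000000000000010) mod 2 = 0+0+0+0+0+0+0+0+0+0+0+0+0+0+0+0+0+0+0+0+0+0+0+0+1+0 mod 2 = 1
  c[30] = d·G[:,30] = (10111100100000110001011110)·(00000000000000000000000001) mod 2 = 0+0+0+0+0+0+0+0+0+0+0+0+0+0+0+0+0+0+0+0+0+0+0+0+0+0 mod 2 = 0
Codeword = 0010011011001001000110001011110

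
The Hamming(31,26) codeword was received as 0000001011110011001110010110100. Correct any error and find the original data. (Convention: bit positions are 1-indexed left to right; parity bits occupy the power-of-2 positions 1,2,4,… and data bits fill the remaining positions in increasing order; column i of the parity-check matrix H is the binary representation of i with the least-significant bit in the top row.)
Syndrome s = H · r^T (mod 2), r = 0000001011110011001110010110100:
  s[0] = (1010101010101010101010101010101)·(0000001011110011001110010110100) mod 2 = 0+0+0+0+0+0+1+0+1+0+1+0+0+0+1+0+0+0+1+0+1+0+0+0+0+0+1+0+1+0+0 mod 2 = 0
  s[1] = (0110011001100110011001100110011)·(0000001011110011001110010110100) mod 2 = 0+0+0+0+0+0+1+0+0+1+1+0+0+0+1+0+0+0+1+0+0+0+0+0+0+1+1+0+0+0+0 mod 2 = 1
  s[2] = (0001111000011110000111100001111)·(0000001011110011001110010110100) mod 2 = 0+0+0+0+0+0+1+0+0+0+0+1+0+0+1+0+0+0+0+1+1+0+0+0+0+0+0+0+1+0+0 mod 2 = 0
  s[3] = (0000000111111110000000011111111)·(0000001011110011001110010110100) mod 2 = 0+0+0+0+0+0+0+0+1+1+1+1+0+0+1+0+0+0+0+0+0+0+0+1+0+1+1+0+1+0+0 mod 2 = 1
  s[4] = (0000000000000001111111111111111)·(0000001011110011001110010110100) mod 2 = 0+0+0+0+0+0+0+0+0+0+0+0+0+0+0+1+0+0+1+1+1+0+0+1+0+1+1+0+1+0+0 mod 2 = 0
Syndrome = 01010
Column 10 of H equals this syndrome → error at bit 10 (1-indexed).
Flip bit 10: 0000001011110011001110010110100 → 0000001010110011001110010110100
Extract data bits at positions {3,5,6,7,9,10,11,12,13,14,15,17,18,19,20,21,22,23,24,25,26,27,28,29,30,31}: 00011011001001110010110100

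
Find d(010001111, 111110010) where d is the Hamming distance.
XOR = 101111101, count of 1s = 7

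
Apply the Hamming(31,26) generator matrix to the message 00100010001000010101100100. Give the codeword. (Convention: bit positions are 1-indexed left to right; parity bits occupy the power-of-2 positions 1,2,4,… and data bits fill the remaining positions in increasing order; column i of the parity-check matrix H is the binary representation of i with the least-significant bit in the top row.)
Codeword c = d · G (mod 2), d = 00100010001000010101100100:
  c[0] = d·G[:,0] = (00100010001000010101100100)·(11011010101101010101010101) mod 2 = 0+0+0+0+0+0+1+0+0+0+1+0+0+0+0+1+0+1+0+1+0+0+0+1+0+0 mod 2 = 0
  c[1] = d·G[:,1] = (00100010001000010101100100)·(10110110011011001100110011) mod 2 = 0+0+1+0+0+0+1+0+0+0+1+0+0+0+0+0+0+1+0+0+1+0+0+0+0+0 mod 2 = 1
  c[2] = d·G[:,2] = (00100010001000010101100100)·(10000000000000000000000000) mod 2 = 0+0+0+0+0+0+0+0+0+0+0+0+0+0+0+0+0+0+0+0+0+0+0+0+0+0 mod 2 = 0
  c[3] = d·G[:,3] = (00100010001000010101100100)·(01110001111000111100001111) mod 2 = 0+0+1+0+0+0+0+0+0+0+1+0+0+0+0+1+0+1+0+0+0+0+0+1+0+0 mod 2 = 1
  c[4] = d·G[:,4] = (00100010001000010101100100)·(01000000000000000000000000) mod 2 = 0+0+0+0+0+0+0+0+0+0+0+0+0+0+0+0+0+0+0+0+0+0+0+0+0+0 mod 2 = 0
  c[5] = d·G[:,5] = (00100010001000010101100100)·(00100000000000000000000000) mod 2 = 0+0+1+0+0+0+0+0+0+0+0+0+0+0+0+0+0+0+0+0+0+0+0+0+0+0 mod 2 = 1
  c[6] = d·G[:,6] = (00100010001000010101100100)·(00010000000000000000000000) mod 2 = 0+0+0+0+0+0+0+0+0+0+0+0+0+0+0+0+0+0+0+0+0+0+0+0+0+0 mod 2 = 0
  c[7] = d·G[:,7] = (00100010001000010101100100)·(00001111111000000011111111) mod 2 = 0+0+0+0+0+0+1+0+0+0+1+0+0+0+0+0+0+0+0+1+1+0+0+1+0+0 mod 2 = 1
  c[8] = d·G[:,8] = (00100010001000010101100100)·(00001000000000000000000000) mod 2 = 0+0+0+0+0+0+0+0+0+0+0+0+0+0+0+0+0+0+0+0+0+0+0+0+0+0 mod 2 = 0
  c[9] = d·G[:,9] = (00100010001000010101100100)·(00000100000000000000000000) mod 2 = 0+0+0+0+0+0+0+0+0+0+0+0+0+0+0+0+0+0+0+0+0+0+0+0+0+0 mod 2 = 0
  c[10] = d·G[:,10] = (00100010001000010101100100)·(00000010000000000000000000) mod 2 = 0+0+0+0+0+0+1+0+0+0+0+0+0+0+0+0+0+0+0+0+0+0+0+0+0+0 mod 2 = 1
  c[11] = d·G[:,11] = (00100010001000010101100100)·(00000001000000000000000000) mod 2 = 0+0+0+0+0+0+0+0+0+0+0+0+0+0+0+0+0+0+0+0+0+0+0+0+0+0 mod 2 = 0
  c[12] = d·G[:,12] = (00100010001000010101100100)·(00000000100000000000000000) mod 2 = 0+0+0+0+0+0+0+0+0+0+0+0+0+0+0+0+0+0+0+0+0+0+0+0+0+0 mod 2 = 0
  c[13] = d·G[:,13] = (00100010001000010101100100)·(00000000010000000000000000) mod 2 = 0+0+0+0+0+0+0+0+0+0+0+0+0+0+0+0+0+0+0+0+0+0+0+0+0+0 mod 2 = 0
  c[14] = d·G[:,14] = (00100010001000010101100100)·(00000000001000000000000000) mod 2 = 0+0+0+0+0+0+0+0+0+0+1+0+0+0+0+0+0+0+0+0+0+0+0+0+0+0 mod 2 = 1
  c[15] = d·G[:,15] = (00100010001000010101100100)·(00000000000111111111111111) mod 2 = 0+0+0+0+0+0+0+0+0+0+0+0+0+0+0+1+0+1+0+1+1+0+0+1+0+0 mod 2 = 1
  c[16] = d·G[:,16] = (00100010001000010101100100)·(00000000000100000000000000) mod 2 = 0+0+0+0+0+0+0+0+0+0+0+0+0+0+0+0+0+0+0+0+0+0+0+0+0+0 mod 2 = 0
  c[17] = d·G[:,17] = (00100010001000010101100100)·(00000000000010000000000000) mod 2 = 0+0+0+0+0+0+0+0+0+0+0+0+0+0+0+0+0+0+0+0+0+0+0+0+0+0 mod 2 = 0
  c[18] = d·G[:,18] = (00100010001000010101100100)·(00000000000001000000000000) mod 2 = 0+0+0+0+0+0+0+0+0+0+0+0+0+0+0+0+0+0+0+0+0+0+0+0+0+0 mod 2 = 0
  c[19] = d·G[:,19] = (00100010001000010101100100)·(00000000000000100000000000) mod 2 = 0+0+0+0+0+0+0+0+0+0+0+0+0+0+0+0+0+0+0+0+0+0+0+0+0+0 mod 2 = 0
  c[20] = d·G[:,20] = (00100010001000010101100100)·(00000000000000010000000000) mod 2 = 0+0+0+0+0+0+0+0+0+0+0+0+0+0+0+1+0+0+0+0+0+0+0+0+0+0 mod 2 = 1
  c[21] = d·G[:,21] = (00100010001000010101100100)·(00000000000000001000000000) mod 2 = 0+0+0+0+0+0+0+0+0+0+0+0+0+0+0+0+0+0+0+0+0+0+0+0+0+0 mod 2 = 0
  c[22] = d·G[:,22] = (00100010001000010101100100)·(00000000000000000100000000) mod 2 = 0+0+0+0+0+0+0+0+0+0+0+0+0+0+0+0+0+1+0+0+0+0+0+0+0+0 mod 2 = 1
  c[23] = d·G[:,23] = (00100010001000010101100100)·(00000000000000000010000000) mod 2 = 0+0+0+0+0+0+0+0+0+0+0+0+0+0+0+0+0+0+0+0+0+0+0+0+0+0 mod 2 = 0
  c[24] = d·G[:,24] = (00100010001000010101100100)·(00000000000000000001000000) mod 2 = 0+0+0+0+0+0+0+0+0+0+0+0+0+0+0+0+0+0+0+1+0+0+0+0+0+0 mod 2 = 1
  c[25] = d·G[:,25] = (00100010001000010101100100)·(00000000000000000000100000) mod 2 = 0+0+0+0+0+0+0+0+0+0+0+0+0+0+0+0+0+0+0+0+1+0+0+0+0+0 mod 2 = 1
  c[26] = d·G[:,26] = (00100010001000010101100100)·(00000000000000000000010000) mod 2 = 0+0+0+0+0+0+0+0+0+0+0+0+0+0+0+0+0+0+0+0+0+0+0+0+0+0 mod 2 = 0
  c[27] = d·G[:,27] = (00100010001000010101100100)·(00000000000000000000001000) mod 2 = 0+0+0+0+0+0+0+0+0+0+0+0+0+0+0+0+0+0+0+0+0+0+0+0+0+0 mod 2 = 0
  c[28] = d·G[:,28] = (00100010001000010101100100)·(00000000000000000000000100) mod 2 = 0+0+0+0+0+0+0+0+0+0+0+0+0+0+0+0+0+0+0+0+0+0+0+1+0+0 mod 2 = 1
  c[29] = d·G[:,29] = (00100010001000010101100100)·(00000000000000000000000010) mod 2 = 0+0+0+0+0+0+0+0+0+0+0+0+0+0+0+0+0+0+0+0+0+0+0+0+0+0 mod 2 = 0
  c[30] = d·G[:,30] = (00100010001000010101100100)·(00000000000000000000000001) mod 2 = 0+0+0+0+0+0+0+0+0+0+0+0+0+0+0+0+0+0+0+0+0+0+0+0+0+0 mod 2 = 0
Codeword = 0101010100100011000010101100100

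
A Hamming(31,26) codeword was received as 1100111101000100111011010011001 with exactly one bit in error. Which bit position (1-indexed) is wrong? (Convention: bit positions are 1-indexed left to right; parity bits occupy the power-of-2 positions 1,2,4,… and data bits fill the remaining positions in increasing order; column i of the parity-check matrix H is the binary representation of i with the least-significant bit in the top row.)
Syndrome s = H · r^T (mod 2), r = 1100111101000100111011010011001:
  s[0] = (1010101010101010101010101010101)·(1100111101000100111011010011001) mod 2 = 1+0+0+0+1+0+1+0+0+0+0+0+0+0+0+0+1+0+1+0+1+0+0+0+0+0+1+0+0+0+1 mod 2 = 0
  s[1] = (0110011001100110011001100110011)·(1100111101000100111011010011001) mod 2 = 0+1+0+0+0+1+1+0+0+1+0+0+0+1+0+0+0+1+1+0+0+1+0+0+0+0+1+0+0+0+1 mod 2 = 0
  s[2] = (0001111000011110000111100001111)·(1100111101000100111011010011001) mod 2 = 0+0+0+0+1+1+1+0+0+0+0+0+0+1+0+0+0+0+0+0+1+1+0+0+0+0+0+1+0+0+1 mod 2 = 0
  s[3] = (0000000111111110000000011111111)·(1100111101000100111011010011001) mod 2 = 0+0+0+0+0+0+0+1+0+1+0+0+0+1+0+0+0+0+0+0+0+0+0+1+0+0+1+1+0+0+1 mod 2 = 1
  s[4] = (0000000000000001111111111111111)·(1100111101000100111011010011001) mod 2 = 0+0+0+0+0+0+0+0+0+0+0+0+0+0+0+0+1+1+1+0+1+1+0+1+0+0+1+1+0+0+1 mod 2 = 1
Syndrome = 00011
Column i of H is the binary representation of i, so the syndrome is the binary index of the flipped bit.
Read s = 00011 with s[0] as LSB: 0·2^0 + 0·2^1 + 0·2^2 + 1·2^3 + 1·2^4 = 24.
Error is at bit position 24.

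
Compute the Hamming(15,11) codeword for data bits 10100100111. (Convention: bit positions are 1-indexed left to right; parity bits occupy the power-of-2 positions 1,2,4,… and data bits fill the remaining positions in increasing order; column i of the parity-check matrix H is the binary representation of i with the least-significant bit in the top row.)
Codeword c = d · G (mod 2), d = 10100100111:
  c[0] = d·G[:,0] = (10100100111)·(11011010101) mod 2 = 1+0+0+0+0+0+0+0+1+0+1 mod 2 = 1
  c[1] = d·G[:,1] = (10100100111)·(10110110011) mod 2 = 1+0+1+0+0+1+0+0+0+1+1 mod 2 = 1
  c[2] = d·G[:,2] = (10100100111)·(10000000000) mod 2 = 1+0+0+0+0+0+0+0+0+0+0 mod 2 = 1
  c[3] = d·G[:,3] = (10100100111)·(01110001111) mod 2 = 0+0+1+0+0+0+0+0+1+1+1 mod 2 = 0
  c[4] = d·G[:,4] = (10100100111)·(01000000000) mod 2 = 0+0+0+0+0+0+0+0+0+0+0 mod 2 = 0
  c[5] = d·G[:,5] = (10100100111)·(00100000000) mod 2 = 0+0+1+0+0+0+0+0+0+0+0 mod 2 = 1
  c[6] = d·G[:,6] = (10100100111)·(00010000000) mod 2 = 0+0+0+0+0+0+0+0+0+0+0 mod 2 = 0
  c[7] = d·G[:,7] = (10100100111)·(00001111111) mod 2 = 0+0+0+0+0+1+0+0+1+1+1 mod 2 = 0
  c[8] = d·G[:,8] = (10100100111)·(00001000000) mod 2 = 0+0+0+0+0+0+0+0+0+0+0 mod 2 = 0
  c[9] = d·G[:,9] = (10100100111)·(00000100000) mod 2 = 0+0+0+0+0+1+0+0+0+0+0 mod 2 = 1
  c[10] = d·G[:,10] = (10100100111)·(00000010000) mod 2 = 0+0+0+0+0+0+0+0+0+0+0 mod 2 = 0
  c[11] = d·G[:,11] = (10100100111)·(00000001000) mod 2 = 0+0+0+0+0+0+0+0+0+0+0 mod 2 = 0
  c[12] = d·G[:,12] = (10100100111)·(00000000100) mod 2 = 0+0+0+0+0+0+0+0+1+0+0 mod 2 = 1
  c[13] = d·G[:,13] = (10100100111)·(00000000010) mod 2 = 0+0+0+0+0+0+0+0+0+1+0 mod 2 = 1
  c[14] = d·G[:,14] = (10100100111)·(00000000001) mod 2 = 0+0+0+0+0+0+0+0+0+0+1 mod 2 = 1
Codeword = 111001000100111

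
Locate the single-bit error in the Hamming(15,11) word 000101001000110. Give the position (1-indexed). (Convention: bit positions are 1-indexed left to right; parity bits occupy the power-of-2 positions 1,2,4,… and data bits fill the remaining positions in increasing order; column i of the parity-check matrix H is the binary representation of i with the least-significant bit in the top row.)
Syndrome s = H · r^T (mod 2), r = 000101001000110:
  s[0] = (101010101010101)·(000101001000110) mod 2 = 0+0+0+0+0+0+0+0+1+0+0+0+1+0+0 mod 2 = 0
  s[1] = (011001100110011)·(000101001000110) mod 2 = 0+0+0+0+0+1+0+0+0+0+0+0+0+1+0 mod 2 = 0
  s[2] = (000111100001111)·(000101001000110) mod 2 = 0+0+0+1+0+1+0+0+0+0+0+0+1+1+0 mod 2 = 0
  s[3] = (000000011111111)·(000101001000110) mod 2 = 0+0+0+0+0+0+0+0+1+0+0+0+1+1+0 mod 2 = 1
Syndrome = 0001
Column i of H is the binary representation of i, so the syndrome is the binary index of the flipped bit.
Read s = 0001 with s[0] as LSB: 0·2^0 + 0·2^1 + 0·2^2 + 1·2^3 = 8.
Error is at bit position 8.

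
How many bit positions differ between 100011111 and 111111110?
XOR = 011100001, count of 1s = 4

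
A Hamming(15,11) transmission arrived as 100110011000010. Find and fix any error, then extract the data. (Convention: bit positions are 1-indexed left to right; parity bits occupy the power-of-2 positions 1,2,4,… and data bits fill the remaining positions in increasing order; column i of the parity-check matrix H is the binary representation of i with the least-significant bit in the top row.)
Syndrome s = H · r^T (mod 2), r = 100110011000010:
  s[0] = (101010101010101)·(100110011000010) mod 2 = 1+0+0+0+1+0+0+0+1+0+0+0+0+0+0 mod 2 = 1
  s[1] = (011001100110011)·(100110011000010) mod 2 = 0+0+0+0+0+0+0+0+0+0+0+0+0+1+0 mod 2 = 1
  s[2] = (000111100001111)·(100110011000010) mod 2 = 0+0+0+1+1+0+0+0+0+0+0+0+0+1+0 mod 2 = 1
  s[3] = (000000011111111)·(100110011000010) mod 2 = 0+0+0+0+0+0+0+1+1+0+0+0+0+1+0 mod 2 = 1
Syndrome = 1111
Column 15 of H equals this syndrome → error at bit 15 (1-indexed).
Flip bit 15: 100110011000010 → 100110011000011
Extract data bits at positions {3,5,6,7,9,10,11,12,13,14,15}: 01001000011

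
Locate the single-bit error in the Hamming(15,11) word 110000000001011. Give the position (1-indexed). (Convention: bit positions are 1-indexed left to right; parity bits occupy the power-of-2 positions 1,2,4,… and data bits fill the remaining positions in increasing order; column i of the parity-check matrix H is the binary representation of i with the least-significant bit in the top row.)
Syndrome s = H · r^T (mod 2), r = 110000000001011:
  s[0] = (101010101010101)·(110000000001011) mod 2 = 1+0+0+0+0+0+0+0+0+0+0+0+0+0+1 mod 2 = 0
  s[1] = (011001100110011)·(110000000001011) mod 2 = 0+1+0+0+0+0+0+0+0+0+0+0+0+1+1 mod 2 = 1
  s[2] = (000111100001111)·(110000000001011) mod 2 = 0+0+0+0+0+0+0+0+0+0+0+1+0+1+1 mod 2 = 1
  s[3] = (000000011111111)·(110000000001011) mod 2 = 0+0+0+0+0+0+0+0+0+0+0+1+0+1+1 mod 2 = 1
Syndrome = 0111
Column i of H is the binary representation of i, so the syndrome is the binary index of the flipped bit.
Read s = 0111 with s[0] as LSB: 0·2^0 + 1·2^1 + 1·2^2 + 1·2^3 = 14.
Error is at bit position 14.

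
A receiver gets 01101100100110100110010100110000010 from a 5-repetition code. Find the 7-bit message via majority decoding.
Split into 5-bit blocks and majority-vote each:
  block 1 = 01101: 3 ones, 2 zeros → 1
  block 2 = 10010: 2 ones, 3 zeros → 0
  block 3 = 01101: 3 ones, 2 zeros → 1
  block 4 = 00110: 2 ones, 3 zeros → 0
  block 5 = 01010: 2 ones, 3 zeros → 0
  block 6 = 01100: 2 ones, 3 zeros → 0
  block 7 = 00010: 1 ones, 4 zeros → 0
Decoded = 1010000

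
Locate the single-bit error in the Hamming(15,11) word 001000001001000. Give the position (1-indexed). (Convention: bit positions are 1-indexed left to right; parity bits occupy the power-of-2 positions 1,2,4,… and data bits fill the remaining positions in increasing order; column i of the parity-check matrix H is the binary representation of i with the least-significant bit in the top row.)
Syndrome s = H · r^T (mod 2), r = 001000001001000:
  s[0] = (101010101010101)·(001000001001000) mod 2 = 0+0+1+0+0+0+0+0+1+0+0+0+0+0+0 mod 2 = 0
  s[1] = (011001100110011)·(001000001001000) mod 2 = 0+0+1+0+0+0+0+0+0+0+0+0+0+0+0 mod 2 = 1
  s[2] = (000111100001111)·(001000001001000) mod 2 = 0+0+0+0+0+0+0+0+0+0+0+1+0+0+0 mod 2 = 1
  s[3] = (000000011111111)·(001000001001000) mod 2 = 0+0+0+0+0+0+0+0+1+0+0+1+0+0+0 mod 2 = 0
Syndrome = 0110
Column i of H is the binary representation of i, so the syndrome is the binary index of the flipped bit.
Read s = 0110 with s[0] as LSB: 0·2^0 + 1·2^1 + 1·2^2 + 0·2^3 = 6.
Error is at bit position 6.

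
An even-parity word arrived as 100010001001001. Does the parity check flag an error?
Sum of received bits: 1+0+0+0+1+0+0+0+1+0+0+1+0+0+1 = 5; 5 mod 2 = 1. Result is 1 ≠ 0 → error detected.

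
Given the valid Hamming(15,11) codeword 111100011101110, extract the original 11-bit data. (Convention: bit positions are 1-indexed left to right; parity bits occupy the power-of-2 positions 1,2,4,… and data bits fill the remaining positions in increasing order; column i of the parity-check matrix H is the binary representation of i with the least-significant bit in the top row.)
Parity bits occupy power-of-2 positions; data bits are at positions {3,5,6,7,9,10,11,12,13,14,15} (1-indexed).
Extract: c[3]=1 c[5]=0 c[6]=0 c[7]=0 c[9]=1 c[10]=1 c[11]=0 c[12]=1 c[13]=1 c[14]=1 c[15]=0
Data = 10001101110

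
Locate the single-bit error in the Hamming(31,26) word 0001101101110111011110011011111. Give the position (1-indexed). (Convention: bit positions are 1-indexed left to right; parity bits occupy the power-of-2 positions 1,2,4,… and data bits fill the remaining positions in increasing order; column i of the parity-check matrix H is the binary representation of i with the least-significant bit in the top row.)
Syndrome s = H · r^T (mod 2), r = 0001101101110111011110011011111:
  s[0] = (1010101010101010101010101010101)·(0001101101110111011110011011111) mod 2 = 0+0+0+0+1+0+1+0+0+0+1+0+0+0+1+0+0+0+1+0+1+0+0+0+1+0+1+0+1+0+1 mod 2 = 0
  s[1] = (0110011001100110011001100110011)·(0001101101110111011110011011111) mod 2 = 0+0+0+0+0+0+1+0+0+1+1+0+0+1+1+0+0+1+1+0+0+0+0+0+0+0+1+0+0+1+1 mod 2 = 0
  s[2] = (0001111000011110000111100001111)·(0001101101110111011110011011111) mod 2 = 0+0+0+1+1+0+1+0+0+0+0+1+0+1+1+0+0+0+0+1+1+0+0+0+0+0+0+1+1+1+1 mod 2 = 0
  s[3] = (0000000111111110000000011111111)·(0001101101110111011110011011111) mod 2 = 0+0+0+0+0+0+0+1+0+1+1+1+0+1+1+0+0+0+0+0+0+0+0+1+1+0+1+1+1+1+1 mod 2 = 1
  s[4] = (0000000000000001111111111111111)·(0001101101110111011110011011111) mod 2 = 0+0+0+0+0+0+0+0+0+0+0+0+0+0+0+1+0+1+1+1+1+0+0+1+1+0+1+1+1+1+1 mod 2 = 0
Syndrome = 00010
Column i of H is the binary representation of i, so the syndrome is the binary index of the flipped bit.
Read s = 00010 with s[0] as LSB: 0·2^0 + 0·2^1 + 0·2^2 + 1·2^3 + 0·2^4 = 8.
Error is at bit position 8.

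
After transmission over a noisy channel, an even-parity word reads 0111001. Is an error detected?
Sum of received bits: 0+1+1+1+0+0+1 = 4; 4 mod 2 = 0. Result is 0 → no error detected.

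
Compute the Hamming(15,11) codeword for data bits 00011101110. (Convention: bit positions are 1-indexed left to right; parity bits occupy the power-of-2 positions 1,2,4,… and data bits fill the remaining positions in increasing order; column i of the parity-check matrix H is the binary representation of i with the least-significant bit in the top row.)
Codeword c = d · G (mod 2), d = 00011101110:
  c[0] = d·G[:,0] = (00011101110)·(11011010101) mod 2 = 0+0+0+1+1+0+0+0+1+0+0 mod 2 = 1
  c[1] = d·G[:,1] = (00011101110)·(10110110011) mod 2 = 0+0+0+1+0+1+0+0+0+1+0 mod 2 = 1
  c[2] = d·G[:,2] = (00011101110)·(10000000000) mod 2 = 0+0+0+0+0+0+0+0+0+0+0 mod 2 = 0
  c[3] = d·G[:,3] = (00011101110)·(01110001111) mod 2 = 0+0+0+1+0+0+0+1+1+1+0 mod 2 = 0
  c[4] = d·G[:,4] = (00011101110)·(01000000000) mod 2 = 0+0+0+0+0+0+0+0+0+0+0 mod 2 = 0
  c[5] = d·G[:,5] = (00011101110)·(00100000000) mod 2 = 0+0+0+0+0+0+0+0+0+0+0 mod 2 = 0
  c[6] = d·G[:,6] = (00011101110)·(00010000000) mod 2 = 0+0+0+1+0+0+0+0+0+0+0 mod 2 = 1
  c[7] = d·G[:,7] = (00011101110)·(00001111111) mod 2 = 0+0+0+0+1+1+0+1+1+1+0 mod 2 = 1
  c[8] = d·G[:,8] = (00011101110)·(00001000000) mod 2 = 0+0+0+0+1+0+0+0+0+0+0 mod 2 = 1
  c[9] = d·G[:,9] = (00011101110)·(00000100000) mod 2 = 0+0+0+0+0+1+0+0+0+0+0 mod 2 = 1
  c[10] = d·G[:,10] = (00011101110)·(00000010000) mod 2 = 0+0+0+0+0+0+0+0+0+0+0 mod 2 = 0
  c[11] = d·G[:,11] = (00011101110)·(00000001000) mod 2 = 0+0+0+0+0+0+0+1+0+0+0 mod 2 = 1
  c[12] = d·G[:,12] = (00011101110)·(00000000100) mod 2 = 0+0+0+0+0+0+0+0+1+0+0 mod 2 = 1
  c[13] = d·G[:,13] = (00011101110)·(00000000010) mod 2 = 0+0+0+0+0+0+0+0+0+1+0 mod 2 = 1
  c[14] = d·G[:,14] = (00011101110)·(00000000001) mod 2 = 0+0+0+0+0+0+0+0+0+0+0 mod 2 = 0
Codeword = 110000111101110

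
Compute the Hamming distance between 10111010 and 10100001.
XOR = 00011011, count of 1s = 4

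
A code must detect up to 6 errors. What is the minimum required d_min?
Detecting e errors requires d_min ≥ e + 1 = 6 + 1 = 7.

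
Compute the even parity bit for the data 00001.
Sum of data bits: 0+0+0+0+1 = 1.
1 mod 2 = 1, so parity bit = 1.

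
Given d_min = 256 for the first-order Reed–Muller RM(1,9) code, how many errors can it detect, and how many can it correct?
Detection only: up to d_min − 1 = 255 errors.
Correction: up to ⌊(d_min − 1)/2⌋ = ⌊255/2⌋ = 127 errors.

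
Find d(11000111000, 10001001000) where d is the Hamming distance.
XOR = 01001110000, count of 1s = 4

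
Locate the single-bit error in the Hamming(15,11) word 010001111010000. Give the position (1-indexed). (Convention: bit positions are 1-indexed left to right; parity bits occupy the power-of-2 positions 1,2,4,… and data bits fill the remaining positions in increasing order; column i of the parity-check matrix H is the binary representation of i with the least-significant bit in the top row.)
Syndrome s = H · r^T (mod 2), r = 010001111010000:
  s[0] = (101010101010101)·(010001111010000) mod 2 = 0+0+0+0+0+0+1+0+1+0+1+0+0+0+0 mod 2 = 1
  s[1] = (011001100110011)·(010001111010000) mod 2 = 0+1+0+0+0+1+1+0+0+0+1+0+0+0+0 mod 2 = 0
  s[2] = (000111100001111)·(010001111010000) mod 2 = 0+0+0+0+0+1+1+0+0+0+0+0+0+0+0 mod 2 = 0
  s[3] = (000000011111111)·(010001111010000) mod 2 = 0+0+0+0+0+0+0+1+1+0+1+0+0+0+0 mod 2 = 1
Syndrome = 1001
Column i of H is the binary representation of i, so the syndrome is the binary index of the flipped bit.
Read s = 1001 with s[0] as LSB: 1·2^0 + 0·2^1 + 0·2^2 + 1·2^3 = 9.
Error is at bit position 9.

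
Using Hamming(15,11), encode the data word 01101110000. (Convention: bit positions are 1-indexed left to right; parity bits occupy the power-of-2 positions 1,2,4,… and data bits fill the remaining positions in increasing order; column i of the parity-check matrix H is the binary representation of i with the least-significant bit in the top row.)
Codeword c = d · G (mod 2), d = 01101110000:
  c[0] = d·G[:,0] = (01101110000)·(11011010101) mod 2 = 0+1+0+0+1+0+1+0+0+0+0 mod 2 = 1
  c[1] = d·G[:,1] = (01101110000)·(10110110011) mod 2 = 0+0+1+0+0+1+1+0+0+0+0 mod 2 = 1
  c[2] = d·G[:,2] = (01101110000)·(10000000000) mod 2 = 0+0+0+0+0+0+0+0+0+0+0 mod 2 = 0
  c[3] = d·G[:,3] = (01101110000)·(01110001111) mod 2 = 0+1+1+0+0+0+0+0+0+0+0 mod 2 = 0
  c[4] = d·G[:,4] = (01101110000)·(01000000000) mod 2 = 0+1+0+0+0+0+0+0+0+0+0 mod 2 = 1
  c[5] = d·G[:,5] = (01101110000)·(00100000000) mod 2 = 0+0+1+0+0+0+0+0+0+0+0 mod 2 = 1
  c[6] = d·G[:,6] = (01101110000)·(00010000000) mod 2 = 0+0+0+0+0+0+0+0+0+0+0 mod 2 = 0
  c[7] = d·G[:,7] = (01101110000)·(00001111111) mod 2 = 0+0+0+0+1+1+1+0+0+0+0 mod 2 = 1
  c[8] = d·G[:,8] = (01101110000)·(00001000000) mod 2 = 0+0+0+0+1+0+0+0+0+0+0 mod 2 = 1
  c[9] = d·G[:,9] = (01101110000)·(00000100000) mod 2 = 0+0+0+0+0+1+0+0+0+0+0 mod 2 = 1
  c[10] = d·G[:,10] = (01101110000)·(00000010000) mod 2 = 0+0+0+0+0+0+1+0+0+0+0 mod 2 = 1
  c[11] = d·G[:,11] = (01101110000)·(00000001000) mod 2 = 0+0+0+0+0+0+0+0+0+0+0 mod 2 = 0
  c[12] = d·G[:,12] = (01101110000)·(00000000100) mod 2 = 0+0+0+0+0+0+0+0+0+0+0 mod 2 = 0
  c[13] = d·G[:,13] = (01101110000)·(00000000010) mod 2 = 0+0+0+0+0+0+0+0+0+0+0 mod 2 = 0
  c[14] = d·G[:,14] = (01101110000)·(00000000001) mod 2 = 0+0+0+0+0+0+0+0+0+0+0 mod 2 = 0
Codeword = 110011011110000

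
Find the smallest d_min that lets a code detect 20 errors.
Detecting e errors requires d_min ≥ e + 1 = 20 + 1 = 21.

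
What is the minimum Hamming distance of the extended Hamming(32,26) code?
d_min = 4 (adding an overall parity bit to Hamming(31,26) raises d_min from 3 to 4).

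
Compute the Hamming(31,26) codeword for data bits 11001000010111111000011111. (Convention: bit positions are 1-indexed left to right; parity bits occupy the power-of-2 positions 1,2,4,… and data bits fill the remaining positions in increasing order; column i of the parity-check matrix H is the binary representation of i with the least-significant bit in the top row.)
Codeword c = d · G (mod 2), d = 11001000010111111000011111:
  c[0] = d·G[:,0] = (11001000010111111000011111)·(11011010101101010101010101) mod 2 = 1+1+0+0+1+0+0+0+0+0+0+1+0+1+0+1+0+0+0+0+0+1+0+1+0+1 mod 2 = 1
  c[1] = d·G[:,1] = (11001000010111111000011111)·(10110110011011001100110011) mod 2 = 1+0+0+0+0+0+0+0+0+1+0+0+1+1+0+0+1+0+0+0+0+1+0+0+1+1 mod 2 = 0
  c[2] = d·G[:,2] = (11001000010111111000011111)·(10000000000000000000000000) mod 2 = 1+0+0+0+0+0+0+0+0+0+0+0+0+0+0+0+0+0+0+0+0+0+0+0+0+0 mod 2 = 1
  c[3] = d·G[:,3] = (11001000010111111000011111)·(01110001111000111100001111) mod 2 = 0+1+0+0+0+0+0+0+0+1+0+0+0+0+1+1+1+0+0+0+0+0+1+1+1+1 mod 2 = 1
  c[4] = d·G[:,4] = (11001000010111111000011111)·(01000000000000000000000000) mod 2 = 0+1+0+0+0+0+0+0+0+0+0+0+0+0+0+0+0+0+0+0+0+0+0+0+0+0 mod 2 = 1
  c[5] = d·G[:,5] = (11001000010111111000011111)·(00100000000000000000000000) mod 2 = 0+0+0+0+0+0+0+0+0+0+0+0+0+0+0+0+0+0+0+0+0+0+0+0+0+0 mod 2 = 0
  c[6] = d·G[:,6] = (11001000010111111000011111)·(00010000000000000000000000) mod 2 = 0+0+0+0+0+0+0+0+0+0+0+0+0+0+0+0+0+0+0+0+0+0+0+0+0+0 mod 2 = 0
  c[7] = d·G[:,7] = (11001000010111111000011111)·(00001111111000000011111111) mod 2 = 0+0+0+0+1+0+0+0+0+1+0+0+0+0+0+0+0+0+0+0+0+1+1+1+1+1 mod 2 = 1
  c[8] = d·G[:,8] = (11001000010111111000011111)·(00001000000000000000000000) mod 2 = 0+0+0+0+1+0+0+0+0+0+0+0+0+0+0+0+0+0+0+0+0+0+0+0+0+0 mod 2 = 1
  c[9] = d·G[:,9] = (11001000010111111000011111)·(00000100000000000000000000) mod 2 = 0+0+0+0+0+0+0+0+0+0+0+0+0+0+0+0+0+0+0+0+0+0+0+0+0+0 mod 2 = 0
  c[10] = d·G[:,10] = (11001000010111111000011111)·(00000010000000000000000000) mod 2 = 0+0+0+0+0+0+0+0+0+0+0+0+0+0+0+0+0+0+0+0+0+0+0+0+0+0 mod 2 = 0
  c[11] = d·G[:,11] = (11001000010111111000011111)·(00000001000000000000000000) mod 2 = 0+0+0+0+0+0+0+0+0+0+0+0+0+0+0+0+0+0+0+0+0+0+0+0+0+0 mod 2 = 0
  c[12] = d·G[:,12] = (11001000010111111000011111)·(00000000100000000000000000) mod 2 = 0+0+0+0+0+0+0+0+0+0+0+0+0+0+0+0+0+0+0+0+0+0+0+0+0+0 mod 2 = 0
  c[13] = d·G[:,13] = (11001000010111111000011111)·(00000000010000000000000000) mod 2 = 0+0+0+0+0+0+0+0+0+1+0+0+0+0+0+0+0+0+0+0+0+0+0+0+0+0 mod 2 = 1
  c[14] = d·G[:,14] = (11001000010111111000011111)·(00000000001000000000000000) mod 2 = 0+0+0+0+0+0+0+0+0+0+0+0+0+0+0+0+0+0+0+0+0+0+0+0+0+0 mod 2 = 0
  c[15] = d·G[:,15] = (11001000010111111000011111)·(00000000000111111111111111) mod 2 = 0+0+0+0+0+0+0+0+0+0+0+1+1+1+1+1+1+0+0+0+0+1+1+1+1+1 mod 2 = 1
  c[16] = d·G[:,16] = (11001000010111111000011111)·(00000000000100000000000000) mod 2 = 0+0+0+0+0+0+0+0+0+0+0+1+0+0+0+0+0+0+0+0+0+0+0+0+0+0 mod 2 = 1
  c[17] = d·G[:,17] = (11001000010111111000011111)·(00000000000010000000000000) mod 2 = 0+0+0+0+0+0+0+0+0+0+0+0+1+0+0+0+0+0+0+0+0+0+0+0+0+0 mod 2 = 1
  c[18] = d·G[:,18] = (11001000010111111000011111)·(00000000000001000000000000) mod 2 = 0+0+0+0+0+0+0+0+0+0+0+0+0+1+0+0+0+0+0+0+0+0+0+0+0+0 mod 2 = 1
  c[19] = d·G[:,19] = (11001000010111111000011111)·(00000000000000100000000000) mod 2 = 0+0+0+0+0+0+0+0+0+0+0+0+0+0+1+0+0+0+0+0+0+0+0+0+0+0 mod 2 = 1
  c[20] = d·G[:,20] = (11001000010111111000011111)·(00000000000000010000000000) mod 2 = 0+0+0+0+0+0+0+0+0+0+0+0+0+0+0+1+0+0+0+0+0+0+0+0+0+0 mod 2 = 1
  c[21] = d·G[:,21] = (11001000010111111000011111)·(00000000000000001000000000) mod 2 = 0+0+0+0+0+0+0+0+0+0+0+0+0+0+0+0+1+0+0+0+0+0+0+0+0+0 mod 2 = 1
  c[22] = d·G[:,22] = (11001000010111111000011111)·(00000000000000000100000000) mod 2 = 0+0+0+0+0+0+0+0+0+0+0+0+0+0+0+0+0+0+0+0+0+0+0+0+0+0 mod 2 = 0
  c[23] = d·G[:,23] = (11001000010111111000011111)·(00000000000000000010000000) mod 2 = 0+0+0+0+0+0+0+0+0+0+0+0+0+0+0+0+0+0+0+0+0+0+0+0+0+0 mod 2 = 0
  c[24] = d·G[:,24] = (11001000010111111000011111)·(00000000000000000001000000) mod 2 = 0+0+0+0+0+0+0+0+0+0+0+0+0+0+0+0+0+0+0+0+0+0+0+0+0+0 mod 2 = 0
  c[25] = d·G[:,25] = (11001000010111111000011111)·(00000000000000000000100000) mod 2 = 0+0+0+0+0+0+0+0+0+0+0+0+0+0+0+0+0+0+0+0+0+0+0+0+0+0 mod 2 = 0
  c[26] = d·G[:,26] = (11001000010111111000011111)·(00000000000000000000010000) mod 2 = 0+0+0+0+0+0+0+0+0+0+0+0+0+0+0+0+0+0+0+0+0+1+0+0+0+0 mod 2 = 1
  c[27] = d·G[:,27] = (11001000010111111000011111)·(00000000000000000000001000) mod 2 = 0+0+0+0+0+0+0+0+0+0+0+0+0+0+0+0+0+0+0+0+0+0+1+0+0+0 mod 2 = 1
  c[28] = d·G[:,28] = (11001000010111111000011111)·(00000000000000000000000100) mod 2 = 0+0+0+0+0+0+0+0+0+0+0+0+0+0+0+0+0+0+0+0+0+0+0+1+0+0 mod 2 = 1
  c[29] = d·G[:,29] = (11001000010111111000011111)·(00000000000000000000000010) mod 2 = 0+0+0+0+0+0+0+0+0+0+0+0+0+0+0+0+0+0+0+0+0+0+0+0+1+0 mod 2 = 1
  c[30] = d·G[:,30] = (11001000010111111000011111)·(00000000000000000000000001) mod 2 = 0+0+0+0+0+0+0+0+0+0+0+0+0+0+0+0+0+0+0+0+0+0+0+0+0+1 mod 2 = 1
Codeword = 1011100110000101111111000011111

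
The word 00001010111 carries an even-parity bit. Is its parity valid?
Sum of all bits: 0+0+0+0+1+0+1+0+1+1+1 = 5; 5 mod 2 = 1. Result is 1 → parity error detected.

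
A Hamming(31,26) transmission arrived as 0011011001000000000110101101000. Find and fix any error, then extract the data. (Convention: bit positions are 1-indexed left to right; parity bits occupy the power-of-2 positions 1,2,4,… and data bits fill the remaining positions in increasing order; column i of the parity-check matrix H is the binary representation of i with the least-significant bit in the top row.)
Syndrome s = H · r^T (mod 2), r = 0011011001000000000110101101000:
  s[0] = (1010101010101010101010101010101)·(0011011001000000000110101101000) mod 2 = 0+0+1+0+0+0+1+0+0+0+0+0+0+0+0+0+0+0+0+0+1+0+1+0+1+0+0+0+0+0+0 mod 2 = 1
  s[1] = (0110011001100110011001100110011)·(0011011001000000000110101101000) mod 2 = 0+0+1+0+0+1+1+0+0+1+0+0+0+0+0+0+0+0+0+0+0+0+1+0+0+1+0+0+0+0+0 mod 2 = 0
  s[2] = (0001111000011110000111100001111)·(0011011001000000000110101101000) mod 2 = 0+0+0+1+0+1+1+0+0+0+0+0+0+0+0+0+0+0+0+1+1+0+1+0+0+0+0+1+0+0+0 mod 2 = 1
  s[3] = (0000000111111110000000011111111)·(0011011001000000000110101101000) mod 2 = 0+0+0+0+0+0+0+0+0+1+0+0+0+0+0+0+0+0+0+0+0+0+0+0+1+1+0+1+0+0+0 mod 2 = 0
  s[4] = (0000000000000001111111111111111)·(0011011001000000000110101101000) mod 2 = 0+0+0+0+0+0+0+0+0+0+0+0+0+0+0+0+0+0+0+1+1+0+1+0+1+1+0+1+0+0+0 mod 2 = 0
Syndrome = 10100
Column 5 of H equals this syndrome → error at bit 5 (1-indexed).
Flip bit 5: 0011011001000000000110101101000 → 0011111001000000000110101101000
Extract data bits at positions {3,5,6,7,9,10,11,12,13,14,15,17,18,19,20,21,22,23,24,25,26,27,28,29,30,31}: 11110100000000110101101000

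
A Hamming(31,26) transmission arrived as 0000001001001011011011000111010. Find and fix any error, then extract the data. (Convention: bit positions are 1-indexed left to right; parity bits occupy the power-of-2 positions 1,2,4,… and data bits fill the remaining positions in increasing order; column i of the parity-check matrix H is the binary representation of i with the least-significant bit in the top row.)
Syndrome s = H · r^T (mod 2), r = 0000001001001011011011000111010:
  s[0] = (1010101010101010101010101010101)·(0000001001001011011011000111010) mod 2 = 0+0+0+0+0+0+1+0+0+0+0+0+1+0+1+0+0+0+1+0+1+0+0+0+0+0+1+0+0+0+0 mod 2 = 0
  s[1] = (0110011001100110011001100110011)·(0000001001001011011011000111010) mod 2 = 0+0+0+0+0+0+1+0+0+1+0+0+0+0+1+0+0+1+1+0+0+1+0+0+0+1+1+0+0+1+0 mod 2 = 1
  s[2] = (0001111000011110000111100001111)·(0000001001001011011011000111010) mod 2 = 0+0+0+0+0+0+1+0+0+0+0+0+1+0+1+0+0+0+0+0+1+1+0+0+0+0+0+1+0+1+0 mod 2 = 1
  s[3] = (0000000111111110000000011111111)·(0000001001001011011011000111010) mod 2 = 0+0+0+0+0+0+0+0+0+1+0+0+1+0+1+0+0+0+0+0+0+0+0+0+0+1+1+1+0+1+0 mod 2 = 1
  s[4] = (0000000000000001111111111111111)·(0000001001001011011011000111010) mod 2 = 0+0+0+0+0+0+0+0+0+0+0+0+0+0+0+1+0+1+1+0+1+1+0+0+0+1+1+1+0+1+0 mod 2 = 1
Syndrome = 01111
Column 30 of H equals this syndrome → error at bit 30 (1-indexed).
Flip bit 30: 0000001001001011011011000111010 → 0000001001001011011011000111000
Extract data bits at positions {3,5,6,7,9,10,11,12,13,14,15,17,18,19,20,21,22,23,24,25,26,27,28,29,30,31}: 00010100101011011000111000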